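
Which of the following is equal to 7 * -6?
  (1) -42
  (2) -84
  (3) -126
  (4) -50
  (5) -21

7 * -6 = -42
1) -42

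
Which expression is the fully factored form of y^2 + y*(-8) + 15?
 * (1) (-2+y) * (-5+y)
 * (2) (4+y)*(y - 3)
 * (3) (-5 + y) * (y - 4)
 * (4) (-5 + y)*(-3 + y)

We need to factor y^2 + y*(-8) + 15.
The factored form is (-5 + y)*(-3 + y).
4) (-5 + y)*(-3 + y)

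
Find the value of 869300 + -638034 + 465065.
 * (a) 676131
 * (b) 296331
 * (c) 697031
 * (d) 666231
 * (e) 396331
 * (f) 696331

First: 869300 + -638034 = 231266
Then: 231266 + 465065 = 696331
f) 696331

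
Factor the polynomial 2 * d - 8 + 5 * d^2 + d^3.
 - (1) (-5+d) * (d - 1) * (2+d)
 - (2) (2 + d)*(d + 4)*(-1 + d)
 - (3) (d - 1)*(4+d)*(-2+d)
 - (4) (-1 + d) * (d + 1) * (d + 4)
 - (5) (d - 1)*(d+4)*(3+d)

We need to factor 2 * d - 8 + 5 * d^2 + d^3.
The factored form is (2 + d)*(d + 4)*(-1 + d).
2) (2 + d)*(d + 4)*(-1 + d)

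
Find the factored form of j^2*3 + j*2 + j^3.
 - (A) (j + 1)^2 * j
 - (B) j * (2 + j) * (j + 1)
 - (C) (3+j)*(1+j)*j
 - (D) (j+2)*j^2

We need to factor j^2*3 + j*2 + j^3.
The factored form is j * (2 + j) * (j + 1).
B) j * (2 + j) * (j + 1)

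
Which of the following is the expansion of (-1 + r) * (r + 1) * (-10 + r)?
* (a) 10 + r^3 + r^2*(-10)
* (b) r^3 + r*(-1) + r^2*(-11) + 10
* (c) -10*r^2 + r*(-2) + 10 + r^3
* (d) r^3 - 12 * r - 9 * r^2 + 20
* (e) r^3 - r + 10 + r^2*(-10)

Expanding (-1 + r) * (r + 1) * (-10 + r):
= r^3 - r + 10 + r^2*(-10)
e) r^3 - r + 10 + r^2*(-10)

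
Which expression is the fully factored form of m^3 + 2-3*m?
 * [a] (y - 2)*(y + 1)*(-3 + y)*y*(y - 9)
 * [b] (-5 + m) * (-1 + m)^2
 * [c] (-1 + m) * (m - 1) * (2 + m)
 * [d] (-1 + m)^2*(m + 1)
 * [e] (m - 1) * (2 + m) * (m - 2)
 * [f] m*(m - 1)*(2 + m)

We need to factor m^3 + 2-3*m.
The factored form is (-1 + m) * (m - 1) * (2 + m).
c) (-1 + m) * (m - 1) * (2 + m)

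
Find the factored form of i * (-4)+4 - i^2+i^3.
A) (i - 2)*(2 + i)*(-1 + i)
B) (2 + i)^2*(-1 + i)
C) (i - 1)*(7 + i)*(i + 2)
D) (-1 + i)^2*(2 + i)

We need to factor i * (-4)+4 - i^2+i^3.
The factored form is (i - 2)*(2 + i)*(-1 + i).
A) (i - 2)*(2 + i)*(-1 + i)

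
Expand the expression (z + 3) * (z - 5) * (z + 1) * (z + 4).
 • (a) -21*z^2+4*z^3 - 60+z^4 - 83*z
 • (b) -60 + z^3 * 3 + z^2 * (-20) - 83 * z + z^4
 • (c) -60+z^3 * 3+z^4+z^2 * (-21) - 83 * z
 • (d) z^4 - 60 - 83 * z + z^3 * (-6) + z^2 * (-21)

Expanding (z + 3) * (z - 5) * (z + 1) * (z + 4):
= -60+z^3 * 3+z^4+z^2 * (-21) - 83 * z
c) -60+z^3 * 3+z^4+z^2 * (-21) - 83 * z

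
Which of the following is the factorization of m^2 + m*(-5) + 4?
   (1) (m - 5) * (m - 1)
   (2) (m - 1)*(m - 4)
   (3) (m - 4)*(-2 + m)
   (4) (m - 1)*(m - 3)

We need to factor m^2 + m*(-5) + 4.
The factored form is (m - 1)*(m - 4).
2) (m - 1)*(m - 4)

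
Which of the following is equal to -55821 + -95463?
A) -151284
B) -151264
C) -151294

-55821 + -95463 = -151284
A) -151284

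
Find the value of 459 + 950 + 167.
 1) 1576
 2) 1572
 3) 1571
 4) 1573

First: 459 + 950 = 1409
Then: 1409 + 167 = 1576
1) 1576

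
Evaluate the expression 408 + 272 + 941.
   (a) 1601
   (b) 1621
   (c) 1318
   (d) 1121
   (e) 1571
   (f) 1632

First: 408 + 272 = 680
Then: 680 + 941 = 1621
b) 1621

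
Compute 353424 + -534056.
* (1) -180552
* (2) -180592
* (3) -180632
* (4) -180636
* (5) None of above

353424 + -534056 = -180632
3) -180632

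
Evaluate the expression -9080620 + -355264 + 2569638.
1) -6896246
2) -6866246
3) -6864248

First: -9080620 + -355264 = -9435884
Then: -9435884 + 2569638 = -6866246
2) -6866246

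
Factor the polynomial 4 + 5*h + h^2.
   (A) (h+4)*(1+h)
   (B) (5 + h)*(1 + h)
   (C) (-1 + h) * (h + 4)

We need to factor 4 + 5*h + h^2.
The factored form is (h+4)*(1+h).
A) (h+4)*(1+h)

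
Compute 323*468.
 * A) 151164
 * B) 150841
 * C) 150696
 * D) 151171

323 * 468 = 151164
A) 151164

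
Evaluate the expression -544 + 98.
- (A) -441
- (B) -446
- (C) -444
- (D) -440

-544 + 98 = -446
B) -446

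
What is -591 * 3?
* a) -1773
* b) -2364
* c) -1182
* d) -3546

-591 * 3 = -1773
a) -1773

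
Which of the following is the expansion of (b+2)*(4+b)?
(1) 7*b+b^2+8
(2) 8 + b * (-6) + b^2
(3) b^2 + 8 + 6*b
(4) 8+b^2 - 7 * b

Expanding (b+2)*(4+b):
= b^2 + 8 + 6*b
3) b^2 + 8 + 6*b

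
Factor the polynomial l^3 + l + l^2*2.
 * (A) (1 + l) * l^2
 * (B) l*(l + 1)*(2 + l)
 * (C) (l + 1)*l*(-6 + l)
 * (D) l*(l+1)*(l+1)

We need to factor l^3 + l + l^2*2.
The factored form is l*(l+1)*(l+1).
D) l*(l+1)*(l+1)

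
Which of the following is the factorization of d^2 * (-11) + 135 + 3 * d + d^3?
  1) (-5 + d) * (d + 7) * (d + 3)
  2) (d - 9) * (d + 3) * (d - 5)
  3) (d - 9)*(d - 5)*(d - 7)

We need to factor d^2 * (-11) + 135 + 3 * d + d^3.
The factored form is (d - 9) * (d + 3) * (d - 5).
2) (d - 9) * (d + 3) * (d - 5)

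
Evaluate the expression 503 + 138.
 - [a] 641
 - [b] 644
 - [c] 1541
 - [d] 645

503 + 138 = 641
a) 641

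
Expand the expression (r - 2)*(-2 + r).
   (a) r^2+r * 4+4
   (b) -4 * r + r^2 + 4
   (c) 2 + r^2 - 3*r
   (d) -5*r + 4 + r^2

Expanding (r - 2)*(-2 + r):
= -4 * r + r^2 + 4
b) -4 * r + r^2 + 4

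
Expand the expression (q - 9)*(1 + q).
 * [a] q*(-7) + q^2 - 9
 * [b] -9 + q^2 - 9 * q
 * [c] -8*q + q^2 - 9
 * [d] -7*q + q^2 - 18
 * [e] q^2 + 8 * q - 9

Expanding (q - 9)*(1 + q):
= -8*q + q^2 - 9
c) -8*q + q^2 - 9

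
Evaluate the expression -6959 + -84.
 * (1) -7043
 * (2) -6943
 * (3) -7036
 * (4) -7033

-6959 + -84 = -7043
1) -7043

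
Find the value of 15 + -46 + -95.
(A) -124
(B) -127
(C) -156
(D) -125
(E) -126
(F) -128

First: 15 + -46 = -31
Then: -31 + -95 = -126
E) -126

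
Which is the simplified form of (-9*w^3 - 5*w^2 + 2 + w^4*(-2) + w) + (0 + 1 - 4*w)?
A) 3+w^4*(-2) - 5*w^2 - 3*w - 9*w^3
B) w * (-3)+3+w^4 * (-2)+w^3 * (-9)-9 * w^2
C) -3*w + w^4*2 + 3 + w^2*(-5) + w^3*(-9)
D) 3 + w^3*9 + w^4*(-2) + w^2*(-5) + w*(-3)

Adding the polynomials and combining like terms:
(-9*w^3 - 5*w^2 + 2 + w^4*(-2) + w) + (0 + 1 - 4*w)
= 3+w^4*(-2) - 5*w^2 - 3*w - 9*w^3
A) 3+w^4*(-2) - 5*w^2 - 3*w - 9*w^3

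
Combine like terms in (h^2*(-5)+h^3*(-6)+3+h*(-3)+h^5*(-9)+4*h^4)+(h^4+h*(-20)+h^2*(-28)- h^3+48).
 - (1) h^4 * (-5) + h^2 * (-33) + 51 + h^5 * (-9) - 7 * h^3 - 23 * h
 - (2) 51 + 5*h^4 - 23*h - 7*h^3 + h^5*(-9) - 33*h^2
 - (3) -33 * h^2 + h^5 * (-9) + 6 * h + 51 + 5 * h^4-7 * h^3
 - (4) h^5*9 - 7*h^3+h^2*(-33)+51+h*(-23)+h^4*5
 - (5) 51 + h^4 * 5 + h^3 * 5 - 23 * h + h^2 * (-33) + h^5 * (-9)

Adding the polynomials and combining like terms:
(h^2*(-5) + h^3*(-6) + 3 + h*(-3) + h^5*(-9) + 4*h^4) + (h^4 + h*(-20) + h^2*(-28) - h^3 + 48)
= 51 + 5*h^4 - 23*h - 7*h^3 + h^5*(-9) - 33*h^2
2) 51 + 5*h^4 - 23*h - 7*h^3 + h^5*(-9) - 33*h^2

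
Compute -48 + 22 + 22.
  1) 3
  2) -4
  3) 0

First: -48 + 22 = -26
Then: -26 + 22 = -4
2) -4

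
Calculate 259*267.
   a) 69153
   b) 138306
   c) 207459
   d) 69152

259 * 267 = 69153
a) 69153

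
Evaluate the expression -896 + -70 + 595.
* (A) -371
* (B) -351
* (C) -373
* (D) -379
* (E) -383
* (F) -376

First: -896 + -70 = -966
Then: -966 + 595 = -371
A) -371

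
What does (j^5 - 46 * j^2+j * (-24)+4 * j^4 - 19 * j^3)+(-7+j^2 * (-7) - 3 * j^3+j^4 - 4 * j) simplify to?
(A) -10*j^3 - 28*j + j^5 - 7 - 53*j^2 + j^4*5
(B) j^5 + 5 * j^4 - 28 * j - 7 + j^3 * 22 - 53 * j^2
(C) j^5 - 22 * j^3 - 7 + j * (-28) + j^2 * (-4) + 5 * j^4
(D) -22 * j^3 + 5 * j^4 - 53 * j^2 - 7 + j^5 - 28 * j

Adding the polynomials and combining like terms:
(j^5 - 46*j^2 + j*(-24) + 4*j^4 - 19*j^3) + (-7 + j^2*(-7) - 3*j^3 + j^4 - 4*j)
= -22 * j^3 + 5 * j^4 - 53 * j^2 - 7 + j^5 - 28 * j
D) -22 * j^3 + 5 * j^4 - 53 * j^2 - 7 + j^5 - 28 * j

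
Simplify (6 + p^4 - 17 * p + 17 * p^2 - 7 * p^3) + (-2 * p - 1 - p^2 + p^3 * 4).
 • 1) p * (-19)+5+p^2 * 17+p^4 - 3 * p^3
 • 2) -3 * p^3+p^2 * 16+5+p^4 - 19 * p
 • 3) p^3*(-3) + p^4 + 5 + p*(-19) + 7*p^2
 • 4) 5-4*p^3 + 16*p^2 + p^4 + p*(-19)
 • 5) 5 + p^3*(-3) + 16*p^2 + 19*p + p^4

Adding the polynomials and combining like terms:
(6 + p^4 - 17*p + 17*p^2 - 7*p^3) + (-2*p - 1 - p^2 + p^3*4)
= -3 * p^3+p^2 * 16+5+p^4 - 19 * p
2) -3 * p^3+p^2 * 16+5+p^4 - 19 * p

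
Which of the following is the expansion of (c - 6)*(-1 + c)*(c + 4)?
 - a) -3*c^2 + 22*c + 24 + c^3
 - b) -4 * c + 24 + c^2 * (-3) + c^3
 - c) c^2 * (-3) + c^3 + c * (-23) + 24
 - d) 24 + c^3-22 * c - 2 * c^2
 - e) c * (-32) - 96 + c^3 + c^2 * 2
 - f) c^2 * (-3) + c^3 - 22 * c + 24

Expanding (c - 6)*(-1 + c)*(c + 4):
= c^2 * (-3) + c^3 - 22 * c + 24
f) c^2 * (-3) + c^3 - 22 * c + 24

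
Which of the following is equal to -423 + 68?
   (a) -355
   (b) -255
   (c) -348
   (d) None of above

-423 + 68 = -355
a) -355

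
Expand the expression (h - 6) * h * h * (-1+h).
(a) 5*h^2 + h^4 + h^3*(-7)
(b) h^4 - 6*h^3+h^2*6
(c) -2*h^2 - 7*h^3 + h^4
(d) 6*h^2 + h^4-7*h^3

Expanding (h - 6) * h * h * (-1+h):
= 6*h^2 + h^4-7*h^3
d) 6*h^2 + h^4-7*h^3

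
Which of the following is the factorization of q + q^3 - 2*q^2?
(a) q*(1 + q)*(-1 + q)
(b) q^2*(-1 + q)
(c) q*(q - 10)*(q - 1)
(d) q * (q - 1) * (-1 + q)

We need to factor q + q^3 - 2*q^2.
The factored form is q * (q - 1) * (-1 + q).
d) q * (q - 1) * (-1 + q)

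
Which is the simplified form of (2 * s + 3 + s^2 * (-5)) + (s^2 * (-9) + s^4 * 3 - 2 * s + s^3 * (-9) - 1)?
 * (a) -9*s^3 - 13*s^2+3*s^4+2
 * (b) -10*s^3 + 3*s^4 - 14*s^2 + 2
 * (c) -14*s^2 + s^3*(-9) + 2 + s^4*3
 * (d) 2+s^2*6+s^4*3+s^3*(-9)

Adding the polynomials and combining like terms:
(2*s + 3 + s^2*(-5)) + (s^2*(-9) + s^4*3 - 2*s + s^3*(-9) - 1)
= -14*s^2 + s^3*(-9) + 2 + s^4*3
c) -14*s^2 + s^3*(-9) + 2 + s^4*3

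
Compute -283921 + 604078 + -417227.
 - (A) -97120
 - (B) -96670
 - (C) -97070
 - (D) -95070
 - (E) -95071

First: -283921 + 604078 = 320157
Then: 320157 + -417227 = -97070
C) -97070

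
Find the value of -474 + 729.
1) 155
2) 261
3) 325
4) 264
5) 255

-474 + 729 = 255
5) 255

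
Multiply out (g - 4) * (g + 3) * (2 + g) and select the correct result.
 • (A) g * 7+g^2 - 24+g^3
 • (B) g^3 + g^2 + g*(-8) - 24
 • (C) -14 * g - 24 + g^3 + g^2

Expanding (g - 4) * (g + 3) * (2 + g):
= -14 * g - 24 + g^3 + g^2
C) -14 * g - 24 + g^3 + g^2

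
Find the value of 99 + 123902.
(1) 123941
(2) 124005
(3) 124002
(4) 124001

99 + 123902 = 124001
4) 124001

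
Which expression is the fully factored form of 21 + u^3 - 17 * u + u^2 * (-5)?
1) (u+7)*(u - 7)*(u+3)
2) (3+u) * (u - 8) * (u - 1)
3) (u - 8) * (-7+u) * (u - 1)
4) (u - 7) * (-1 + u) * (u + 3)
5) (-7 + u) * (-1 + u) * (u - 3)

We need to factor 21 + u^3 - 17 * u + u^2 * (-5).
The factored form is (u - 7) * (-1 + u) * (u + 3).
4) (u - 7) * (-1 + u) * (u + 3)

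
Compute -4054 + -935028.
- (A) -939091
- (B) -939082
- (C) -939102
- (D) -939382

-4054 + -935028 = -939082
B) -939082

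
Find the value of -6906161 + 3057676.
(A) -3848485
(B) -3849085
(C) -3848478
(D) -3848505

-6906161 + 3057676 = -3848485
A) -3848485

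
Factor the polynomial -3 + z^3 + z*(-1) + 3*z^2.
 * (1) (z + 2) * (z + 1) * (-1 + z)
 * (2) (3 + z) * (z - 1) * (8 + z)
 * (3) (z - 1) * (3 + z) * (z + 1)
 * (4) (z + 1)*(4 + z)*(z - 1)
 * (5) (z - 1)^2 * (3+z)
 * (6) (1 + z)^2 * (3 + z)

We need to factor -3 + z^3 + z*(-1) + 3*z^2.
The factored form is (z - 1) * (3 + z) * (z + 1).
3) (z - 1) * (3 + z) * (z + 1)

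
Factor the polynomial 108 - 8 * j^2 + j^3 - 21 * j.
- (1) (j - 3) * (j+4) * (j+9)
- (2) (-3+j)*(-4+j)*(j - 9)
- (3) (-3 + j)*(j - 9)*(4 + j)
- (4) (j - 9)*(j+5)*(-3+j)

We need to factor 108 - 8 * j^2 + j^3 - 21 * j.
The factored form is (-3 + j)*(j - 9)*(4 + j).
3) (-3 + j)*(j - 9)*(4 + j)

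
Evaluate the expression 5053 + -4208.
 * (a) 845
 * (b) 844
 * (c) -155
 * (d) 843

5053 + -4208 = 845
a) 845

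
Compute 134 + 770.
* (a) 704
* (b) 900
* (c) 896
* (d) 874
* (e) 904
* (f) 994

134 + 770 = 904
e) 904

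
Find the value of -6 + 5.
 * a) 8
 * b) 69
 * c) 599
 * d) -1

-6 + 5 = -1
d) -1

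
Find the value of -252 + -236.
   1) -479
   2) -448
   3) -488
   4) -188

-252 + -236 = -488
3) -488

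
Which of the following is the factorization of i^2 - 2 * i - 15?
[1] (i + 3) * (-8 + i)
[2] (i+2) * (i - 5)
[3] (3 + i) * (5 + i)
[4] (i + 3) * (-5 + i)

We need to factor i^2 - 2 * i - 15.
The factored form is (i + 3) * (-5 + i).
4) (i + 3) * (-5 + i)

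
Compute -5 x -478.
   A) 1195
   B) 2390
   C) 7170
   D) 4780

-5 * -478 = 2390
B) 2390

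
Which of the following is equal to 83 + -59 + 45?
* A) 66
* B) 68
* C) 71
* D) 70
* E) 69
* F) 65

First: 83 + -59 = 24
Then: 24 + 45 = 69
E) 69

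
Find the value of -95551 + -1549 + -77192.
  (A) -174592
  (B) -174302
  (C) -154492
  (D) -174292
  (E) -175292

First: -95551 + -1549 = -97100
Then: -97100 + -77192 = -174292
D) -174292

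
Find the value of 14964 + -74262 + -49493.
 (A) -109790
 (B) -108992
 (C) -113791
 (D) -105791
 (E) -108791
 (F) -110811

First: 14964 + -74262 = -59298
Then: -59298 + -49493 = -108791
E) -108791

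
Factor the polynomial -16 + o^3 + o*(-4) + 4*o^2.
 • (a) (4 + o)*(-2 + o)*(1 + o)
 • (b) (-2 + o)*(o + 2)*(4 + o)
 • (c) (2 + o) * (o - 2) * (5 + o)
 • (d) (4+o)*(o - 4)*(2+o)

We need to factor -16 + o^3 + o*(-4) + 4*o^2.
The factored form is (-2 + o)*(o + 2)*(4 + o).
b) (-2 + o)*(o + 2)*(4 + o)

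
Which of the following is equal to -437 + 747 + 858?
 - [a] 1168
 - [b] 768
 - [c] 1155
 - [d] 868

First: -437 + 747 = 310
Then: 310 + 858 = 1168
a) 1168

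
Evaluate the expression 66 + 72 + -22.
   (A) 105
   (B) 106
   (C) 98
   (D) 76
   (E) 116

First: 66 + 72 = 138
Then: 138 + -22 = 116
E) 116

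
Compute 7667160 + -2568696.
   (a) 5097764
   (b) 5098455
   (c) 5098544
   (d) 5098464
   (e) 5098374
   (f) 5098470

7667160 + -2568696 = 5098464
d) 5098464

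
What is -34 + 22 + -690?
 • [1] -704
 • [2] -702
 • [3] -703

First: -34 + 22 = -12
Then: -12 + -690 = -702
2) -702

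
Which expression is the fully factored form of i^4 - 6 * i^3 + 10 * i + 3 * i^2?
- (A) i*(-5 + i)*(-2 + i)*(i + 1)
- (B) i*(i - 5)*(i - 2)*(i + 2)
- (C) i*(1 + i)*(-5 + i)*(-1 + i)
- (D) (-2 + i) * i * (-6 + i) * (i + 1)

We need to factor i^4 - 6 * i^3 + 10 * i + 3 * i^2.
The factored form is i*(-5 + i)*(-2 + i)*(i + 1).
A) i*(-5 + i)*(-2 + i)*(i + 1)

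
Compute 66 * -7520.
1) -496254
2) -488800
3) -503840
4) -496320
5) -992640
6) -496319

66 * -7520 = -496320
4) -496320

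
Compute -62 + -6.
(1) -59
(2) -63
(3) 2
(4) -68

-62 + -6 = -68
4) -68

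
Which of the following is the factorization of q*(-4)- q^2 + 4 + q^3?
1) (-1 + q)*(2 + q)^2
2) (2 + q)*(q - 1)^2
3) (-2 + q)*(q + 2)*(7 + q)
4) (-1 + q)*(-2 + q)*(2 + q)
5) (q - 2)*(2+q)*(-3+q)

We need to factor q*(-4)- q^2 + 4 + q^3.
The factored form is (-1 + q)*(-2 + q)*(2 + q).
4) (-1 + q)*(-2 + q)*(2 + q)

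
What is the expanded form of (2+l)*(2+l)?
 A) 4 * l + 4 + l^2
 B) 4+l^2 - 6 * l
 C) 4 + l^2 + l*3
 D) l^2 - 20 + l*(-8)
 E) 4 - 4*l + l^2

Expanding (2+l)*(2+l):
= 4 * l + 4 + l^2
A) 4 * l + 4 + l^2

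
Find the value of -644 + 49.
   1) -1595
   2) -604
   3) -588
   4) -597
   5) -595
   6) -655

-644 + 49 = -595
5) -595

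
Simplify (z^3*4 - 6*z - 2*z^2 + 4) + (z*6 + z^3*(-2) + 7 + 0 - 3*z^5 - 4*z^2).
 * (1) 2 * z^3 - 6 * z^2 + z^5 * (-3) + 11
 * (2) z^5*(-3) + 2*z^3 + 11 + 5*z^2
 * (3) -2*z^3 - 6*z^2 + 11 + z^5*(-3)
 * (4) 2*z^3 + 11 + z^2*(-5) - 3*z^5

Adding the polynomials and combining like terms:
(z^3*4 - 6*z - 2*z^2 + 4) + (z*6 + z^3*(-2) + 7 + 0 - 3*z^5 - 4*z^2)
= 2 * z^3 - 6 * z^2 + z^5 * (-3) + 11
1) 2 * z^3 - 6 * z^2 + z^5 * (-3) + 11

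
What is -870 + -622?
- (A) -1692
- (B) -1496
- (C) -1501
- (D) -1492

-870 + -622 = -1492
D) -1492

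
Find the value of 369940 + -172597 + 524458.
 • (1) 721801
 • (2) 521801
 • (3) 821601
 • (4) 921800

First: 369940 + -172597 = 197343
Then: 197343 + 524458 = 721801
1) 721801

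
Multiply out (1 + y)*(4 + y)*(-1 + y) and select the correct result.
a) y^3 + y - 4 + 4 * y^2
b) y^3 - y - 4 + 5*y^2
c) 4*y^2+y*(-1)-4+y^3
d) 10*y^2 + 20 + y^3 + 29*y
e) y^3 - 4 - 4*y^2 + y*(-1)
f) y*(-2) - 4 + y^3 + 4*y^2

Expanding (1 + y)*(4 + y)*(-1 + y):
= 4*y^2+y*(-1)-4+y^3
c) 4*y^2+y*(-1)-4+y^3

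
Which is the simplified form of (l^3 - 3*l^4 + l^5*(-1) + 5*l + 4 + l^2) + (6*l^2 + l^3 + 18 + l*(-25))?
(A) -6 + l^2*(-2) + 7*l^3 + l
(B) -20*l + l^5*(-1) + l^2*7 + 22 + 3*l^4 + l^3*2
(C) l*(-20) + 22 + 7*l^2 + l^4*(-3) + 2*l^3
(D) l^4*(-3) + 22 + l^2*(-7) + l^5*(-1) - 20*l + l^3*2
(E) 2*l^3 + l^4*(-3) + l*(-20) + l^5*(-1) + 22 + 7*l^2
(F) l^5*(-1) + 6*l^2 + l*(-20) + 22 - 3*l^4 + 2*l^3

Adding the polynomials and combining like terms:
(l^3 - 3*l^4 + l^5*(-1) + 5*l + 4 + l^2) + (6*l^2 + l^3 + 18 + l*(-25))
= 2*l^3 + l^4*(-3) + l*(-20) + l^5*(-1) + 22 + 7*l^2
E) 2*l^3 + l^4*(-3) + l*(-20) + l^5*(-1) + 22 + 7*l^2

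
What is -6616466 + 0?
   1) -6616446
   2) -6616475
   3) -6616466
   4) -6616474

-6616466 + 0 = -6616466
3) -6616466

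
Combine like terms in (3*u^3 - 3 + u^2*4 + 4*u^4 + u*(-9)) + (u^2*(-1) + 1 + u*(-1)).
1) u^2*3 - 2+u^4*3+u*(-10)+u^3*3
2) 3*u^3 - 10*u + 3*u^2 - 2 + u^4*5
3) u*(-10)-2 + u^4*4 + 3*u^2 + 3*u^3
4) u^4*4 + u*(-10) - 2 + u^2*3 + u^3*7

Adding the polynomials and combining like terms:
(3*u^3 - 3 + u^2*4 + 4*u^4 + u*(-9)) + (u^2*(-1) + 1 + u*(-1))
= u*(-10)-2 + u^4*4 + 3*u^2 + 3*u^3
3) u*(-10)-2 + u^4*4 + 3*u^2 + 3*u^3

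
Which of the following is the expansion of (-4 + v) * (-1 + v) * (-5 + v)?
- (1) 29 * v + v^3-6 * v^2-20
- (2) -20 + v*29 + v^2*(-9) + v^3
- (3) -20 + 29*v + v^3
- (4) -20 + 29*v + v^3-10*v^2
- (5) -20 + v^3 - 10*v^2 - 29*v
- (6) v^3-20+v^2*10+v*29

Expanding (-4 + v) * (-1 + v) * (-5 + v):
= -20 + 29*v + v^3-10*v^2
4) -20 + 29*v + v^3-10*v^2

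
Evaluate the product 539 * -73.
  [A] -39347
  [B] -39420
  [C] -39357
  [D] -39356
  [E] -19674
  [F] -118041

539 * -73 = -39347
A) -39347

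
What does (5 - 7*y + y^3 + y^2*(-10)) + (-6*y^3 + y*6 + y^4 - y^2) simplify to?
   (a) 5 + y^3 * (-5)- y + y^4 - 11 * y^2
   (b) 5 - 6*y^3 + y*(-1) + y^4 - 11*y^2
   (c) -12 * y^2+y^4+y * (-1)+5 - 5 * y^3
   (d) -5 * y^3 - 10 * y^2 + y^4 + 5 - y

Adding the polynomials and combining like terms:
(5 - 7*y + y^3 + y^2*(-10)) + (-6*y^3 + y*6 + y^4 - y^2)
= 5 + y^3 * (-5)- y + y^4 - 11 * y^2
a) 5 + y^3 * (-5)- y + y^4 - 11 * y^2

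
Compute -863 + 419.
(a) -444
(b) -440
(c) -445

-863 + 419 = -444
a) -444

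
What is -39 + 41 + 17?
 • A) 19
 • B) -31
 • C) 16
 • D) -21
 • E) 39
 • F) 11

First: -39 + 41 = 2
Then: 2 + 17 = 19
A) 19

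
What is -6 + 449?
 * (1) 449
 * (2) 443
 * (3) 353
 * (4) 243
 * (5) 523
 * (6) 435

-6 + 449 = 443
2) 443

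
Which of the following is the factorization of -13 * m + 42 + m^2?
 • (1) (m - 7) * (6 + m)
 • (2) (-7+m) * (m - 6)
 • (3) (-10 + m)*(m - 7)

We need to factor -13 * m + 42 + m^2.
The factored form is (-7+m) * (m - 6).
2) (-7+m) * (m - 6)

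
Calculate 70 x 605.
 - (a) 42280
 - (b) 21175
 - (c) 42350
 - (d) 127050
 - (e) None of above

70 * 605 = 42350
c) 42350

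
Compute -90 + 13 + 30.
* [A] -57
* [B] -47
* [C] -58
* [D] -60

First: -90 + 13 = -77
Then: -77 + 30 = -47
B) -47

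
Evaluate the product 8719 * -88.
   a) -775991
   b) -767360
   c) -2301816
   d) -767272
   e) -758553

8719 * -88 = -767272
d) -767272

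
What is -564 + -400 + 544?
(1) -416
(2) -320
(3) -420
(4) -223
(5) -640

First: -564 + -400 = -964
Then: -964 + 544 = -420
3) -420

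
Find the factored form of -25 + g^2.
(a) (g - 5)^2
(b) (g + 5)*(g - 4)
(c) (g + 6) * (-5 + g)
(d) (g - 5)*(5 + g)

We need to factor -25 + g^2.
The factored form is (g - 5)*(5 + g).
d) (g - 5)*(5 + g)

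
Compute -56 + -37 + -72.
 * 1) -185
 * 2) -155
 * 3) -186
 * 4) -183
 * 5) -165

First: -56 + -37 = -93
Then: -93 + -72 = -165
5) -165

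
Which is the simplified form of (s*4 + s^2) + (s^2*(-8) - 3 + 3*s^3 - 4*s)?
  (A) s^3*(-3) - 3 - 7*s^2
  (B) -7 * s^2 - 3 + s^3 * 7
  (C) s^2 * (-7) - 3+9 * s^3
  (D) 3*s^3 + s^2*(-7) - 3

Adding the polynomials and combining like terms:
(s*4 + s^2) + (s^2*(-8) - 3 + 3*s^3 - 4*s)
= 3*s^3 + s^2*(-7) - 3
D) 3*s^3 + s^2*(-7) - 3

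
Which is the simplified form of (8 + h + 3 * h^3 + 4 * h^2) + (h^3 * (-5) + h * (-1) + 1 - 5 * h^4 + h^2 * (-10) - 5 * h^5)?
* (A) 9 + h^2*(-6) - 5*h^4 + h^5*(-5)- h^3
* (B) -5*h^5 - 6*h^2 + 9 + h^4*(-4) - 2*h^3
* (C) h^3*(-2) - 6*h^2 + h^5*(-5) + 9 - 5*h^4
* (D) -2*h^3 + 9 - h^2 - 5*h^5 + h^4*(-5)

Adding the polynomials and combining like terms:
(8 + h + 3*h^3 + 4*h^2) + (h^3*(-5) + h*(-1) + 1 - 5*h^4 + h^2*(-10) - 5*h^5)
= h^3*(-2) - 6*h^2 + h^5*(-5) + 9 - 5*h^4
C) h^3*(-2) - 6*h^2 + h^5*(-5) + 9 - 5*h^4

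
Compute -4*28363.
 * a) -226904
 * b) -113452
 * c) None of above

-4 * 28363 = -113452
b) -113452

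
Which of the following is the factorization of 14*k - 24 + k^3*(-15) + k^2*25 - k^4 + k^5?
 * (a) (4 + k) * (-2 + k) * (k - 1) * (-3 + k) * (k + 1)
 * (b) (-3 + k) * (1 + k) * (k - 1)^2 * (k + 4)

We need to factor 14*k - 24 + k^3*(-15) + k^2*25 - k^4 + k^5.
The factored form is (4 + k) * (-2 + k) * (k - 1) * (-3 + k) * (k + 1).
a) (4 + k) * (-2 + k) * (k - 1) * (-3 + k) * (k + 1)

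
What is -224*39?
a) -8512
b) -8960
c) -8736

-224 * 39 = -8736
c) -8736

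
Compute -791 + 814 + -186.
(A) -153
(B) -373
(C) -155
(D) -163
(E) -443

First: -791 + 814 = 23
Then: 23 + -186 = -163
D) -163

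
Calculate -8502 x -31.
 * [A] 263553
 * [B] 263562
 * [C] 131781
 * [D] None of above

-8502 * -31 = 263562
B) 263562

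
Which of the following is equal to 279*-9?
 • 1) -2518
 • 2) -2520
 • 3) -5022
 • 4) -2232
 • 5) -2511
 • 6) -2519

279 * -9 = -2511
5) -2511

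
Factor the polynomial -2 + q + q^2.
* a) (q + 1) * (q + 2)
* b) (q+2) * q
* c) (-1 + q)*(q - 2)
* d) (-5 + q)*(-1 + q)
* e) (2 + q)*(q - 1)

We need to factor -2 + q + q^2.
The factored form is (2 + q)*(q - 1).
e) (2 + q)*(q - 1)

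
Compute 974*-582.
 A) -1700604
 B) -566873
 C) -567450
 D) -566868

974 * -582 = -566868
D) -566868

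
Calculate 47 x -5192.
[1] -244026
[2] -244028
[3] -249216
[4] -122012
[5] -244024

47 * -5192 = -244024
5) -244024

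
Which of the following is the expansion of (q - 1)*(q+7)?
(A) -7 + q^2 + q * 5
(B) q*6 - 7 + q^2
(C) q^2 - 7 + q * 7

Expanding (q - 1)*(q+7):
= q*6 - 7 + q^2
B) q*6 - 7 + q^2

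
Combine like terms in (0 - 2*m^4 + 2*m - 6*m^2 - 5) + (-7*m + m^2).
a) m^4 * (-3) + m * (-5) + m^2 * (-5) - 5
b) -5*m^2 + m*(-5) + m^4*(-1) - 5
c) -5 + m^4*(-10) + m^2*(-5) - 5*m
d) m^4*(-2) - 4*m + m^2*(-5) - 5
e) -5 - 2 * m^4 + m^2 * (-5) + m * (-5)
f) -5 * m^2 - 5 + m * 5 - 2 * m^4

Adding the polynomials and combining like terms:
(0 - 2*m^4 + 2*m - 6*m^2 - 5) + (-7*m + m^2)
= -5 - 2 * m^4 + m^2 * (-5) + m * (-5)
e) -5 - 2 * m^4 + m^2 * (-5) + m * (-5)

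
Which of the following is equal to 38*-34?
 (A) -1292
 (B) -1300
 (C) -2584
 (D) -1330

38 * -34 = -1292
A) -1292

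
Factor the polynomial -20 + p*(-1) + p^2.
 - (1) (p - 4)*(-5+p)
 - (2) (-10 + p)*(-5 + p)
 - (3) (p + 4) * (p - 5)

We need to factor -20 + p*(-1) + p^2.
The factored form is (p + 4) * (p - 5).
3) (p + 4) * (p - 5)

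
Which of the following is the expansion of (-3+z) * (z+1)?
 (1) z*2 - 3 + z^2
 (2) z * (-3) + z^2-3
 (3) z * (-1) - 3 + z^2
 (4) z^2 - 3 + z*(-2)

Expanding (-3+z) * (z+1):
= z^2 - 3 + z*(-2)
4) z^2 - 3 + z*(-2)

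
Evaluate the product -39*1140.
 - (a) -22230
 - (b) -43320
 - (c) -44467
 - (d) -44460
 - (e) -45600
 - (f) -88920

-39 * 1140 = -44460
d) -44460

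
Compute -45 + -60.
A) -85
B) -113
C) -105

-45 + -60 = -105
C) -105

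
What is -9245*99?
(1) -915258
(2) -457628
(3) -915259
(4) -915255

-9245 * 99 = -915255
4) -915255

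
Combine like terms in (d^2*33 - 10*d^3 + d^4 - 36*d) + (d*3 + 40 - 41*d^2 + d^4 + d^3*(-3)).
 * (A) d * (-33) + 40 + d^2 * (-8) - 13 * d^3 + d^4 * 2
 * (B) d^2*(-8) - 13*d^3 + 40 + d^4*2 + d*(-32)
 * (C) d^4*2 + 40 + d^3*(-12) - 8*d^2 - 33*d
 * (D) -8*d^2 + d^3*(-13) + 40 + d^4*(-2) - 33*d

Adding the polynomials and combining like terms:
(d^2*33 - 10*d^3 + d^4 - 36*d) + (d*3 + 40 - 41*d^2 + d^4 + d^3*(-3))
= d * (-33) + 40 + d^2 * (-8) - 13 * d^3 + d^4 * 2
A) d * (-33) + 40 + d^2 * (-8) - 13 * d^3 + d^4 * 2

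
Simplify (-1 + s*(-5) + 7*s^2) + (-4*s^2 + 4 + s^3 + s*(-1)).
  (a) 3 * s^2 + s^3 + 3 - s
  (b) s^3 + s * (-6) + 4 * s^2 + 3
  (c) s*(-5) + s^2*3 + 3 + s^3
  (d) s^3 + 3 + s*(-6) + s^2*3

Adding the polynomials and combining like terms:
(-1 + s*(-5) + 7*s^2) + (-4*s^2 + 4 + s^3 + s*(-1))
= s^3 + 3 + s*(-6) + s^2*3
d) s^3 + 3 + s*(-6) + s^2*3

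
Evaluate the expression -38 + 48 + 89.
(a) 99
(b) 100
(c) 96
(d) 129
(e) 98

First: -38 + 48 = 10
Then: 10 + 89 = 99
a) 99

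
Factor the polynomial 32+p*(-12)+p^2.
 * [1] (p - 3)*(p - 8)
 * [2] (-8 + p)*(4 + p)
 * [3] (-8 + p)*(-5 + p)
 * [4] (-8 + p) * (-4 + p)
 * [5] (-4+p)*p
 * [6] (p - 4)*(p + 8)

We need to factor 32+p*(-12)+p^2.
The factored form is (-8 + p) * (-4 + p).
4) (-8 + p) * (-4 + p)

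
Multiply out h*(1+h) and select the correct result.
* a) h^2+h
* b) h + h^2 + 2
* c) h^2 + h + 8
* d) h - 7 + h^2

Expanding h*(1+h):
= h^2+h
a) h^2+h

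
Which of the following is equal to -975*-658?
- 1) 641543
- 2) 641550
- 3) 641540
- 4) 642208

-975 * -658 = 641550
2) 641550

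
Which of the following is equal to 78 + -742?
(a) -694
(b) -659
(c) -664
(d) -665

78 + -742 = -664
c) -664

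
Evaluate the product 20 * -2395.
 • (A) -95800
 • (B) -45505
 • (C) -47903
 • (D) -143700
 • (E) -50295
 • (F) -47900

20 * -2395 = -47900
F) -47900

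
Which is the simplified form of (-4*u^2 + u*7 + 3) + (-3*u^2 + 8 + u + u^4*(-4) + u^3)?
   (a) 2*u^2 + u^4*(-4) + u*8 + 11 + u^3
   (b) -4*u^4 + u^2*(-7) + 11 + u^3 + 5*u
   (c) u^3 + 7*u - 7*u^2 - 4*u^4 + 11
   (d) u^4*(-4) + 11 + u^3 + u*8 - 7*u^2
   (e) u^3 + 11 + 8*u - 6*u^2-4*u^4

Adding the polynomials and combining like terms:
(-4*u^2 + u*7 + 3) + (-3*u^2 + 8 + u + u^4*(-4) + u^3)
= u^4*(-4) + 11 + u^3 + u*8 - 7*u^2
d) u^4*(-4) + 11 + u^3 + u*8 - 7*u^2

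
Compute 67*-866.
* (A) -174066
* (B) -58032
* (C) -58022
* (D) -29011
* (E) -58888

67 * -866 = -58022
C) -58022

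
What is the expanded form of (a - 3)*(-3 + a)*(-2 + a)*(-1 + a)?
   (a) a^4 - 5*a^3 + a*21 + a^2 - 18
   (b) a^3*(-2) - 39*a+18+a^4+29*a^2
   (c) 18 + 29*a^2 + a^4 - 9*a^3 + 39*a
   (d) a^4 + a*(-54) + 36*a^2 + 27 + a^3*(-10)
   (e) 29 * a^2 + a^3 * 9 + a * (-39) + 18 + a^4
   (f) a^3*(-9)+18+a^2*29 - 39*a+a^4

Expanding (a - 3)*(-3 + a)*(-2 + a)*(-1 + a):
= a^3*(-9)+18+a^2*29 - 39*a+a^4
f) a^3*(-9)+18+a^2*29 - 39*a+a^4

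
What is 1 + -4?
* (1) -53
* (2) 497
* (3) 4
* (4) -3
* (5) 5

1 + -4 = -3
4) -3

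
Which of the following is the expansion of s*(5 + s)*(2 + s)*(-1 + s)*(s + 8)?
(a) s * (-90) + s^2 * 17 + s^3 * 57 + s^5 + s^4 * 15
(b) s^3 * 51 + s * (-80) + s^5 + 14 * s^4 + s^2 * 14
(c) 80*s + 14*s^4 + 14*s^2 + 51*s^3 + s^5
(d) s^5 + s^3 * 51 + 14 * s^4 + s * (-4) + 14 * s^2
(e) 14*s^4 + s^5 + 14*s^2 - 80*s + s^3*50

Expanding s*(5 + s)*(2 + s)*(-1 + s)*(s + 8):
= s^3 * 51 + s * (-80) + s^5 + 14 * s^4 + s^2 * 14
b) s^3 * 51 + s * (-80) + s^5 + 14 * s^4 + s^2 * 14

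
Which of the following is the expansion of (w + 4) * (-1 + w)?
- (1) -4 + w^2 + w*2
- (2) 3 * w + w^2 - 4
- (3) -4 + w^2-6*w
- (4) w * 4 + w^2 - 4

Expanding (w + 4) * (-1 + w):
= 3 * w + w^2 - 4
2) 3 * w + w^2 - 4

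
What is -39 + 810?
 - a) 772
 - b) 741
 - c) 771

-39 + 810 = 771
c) 771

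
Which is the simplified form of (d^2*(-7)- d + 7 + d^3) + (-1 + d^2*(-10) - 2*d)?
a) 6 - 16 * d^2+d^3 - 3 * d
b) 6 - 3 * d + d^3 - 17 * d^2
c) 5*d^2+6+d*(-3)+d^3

Adding the polynomials and combining like terms:
(d^2*(-7) - d + 7 + d^3) + (-1 + d^2*(-10) - 2*d)
= 6 - 3 * d + d^3 - 17 * d^2
b) 6 - 3 * d + d^3 - 17 * d^2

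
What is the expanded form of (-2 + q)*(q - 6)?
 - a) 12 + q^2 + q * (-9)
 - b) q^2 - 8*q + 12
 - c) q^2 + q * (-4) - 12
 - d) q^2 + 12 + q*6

Expanding (-2 + q)*(q - 6):
= q^2 - 8*q + 12
b) q^2 - 8*q + 12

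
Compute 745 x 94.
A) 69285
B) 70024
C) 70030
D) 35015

745 * 94 = 70030
C) 70030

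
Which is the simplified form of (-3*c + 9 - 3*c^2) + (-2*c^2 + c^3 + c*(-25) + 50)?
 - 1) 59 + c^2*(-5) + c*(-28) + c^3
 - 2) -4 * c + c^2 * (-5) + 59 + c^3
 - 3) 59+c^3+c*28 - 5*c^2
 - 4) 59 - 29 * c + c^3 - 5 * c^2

Adding the polynomials and combining like terms:
(-3*c + 9 - 3*c^2) + (-2*c^2 + c^3 + c*(-25) + 50)
= 59 + c^2*(-5) + c*(-28) + c^3
1) 59 + c^2*(-5) + c*(-28) + c^3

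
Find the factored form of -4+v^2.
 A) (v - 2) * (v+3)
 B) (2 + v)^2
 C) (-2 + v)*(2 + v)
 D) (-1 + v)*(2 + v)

We need to factor -4+v^2.
The factored form is (-2 + v)*(2 + v).
C) (-2 + v)*(2 + v)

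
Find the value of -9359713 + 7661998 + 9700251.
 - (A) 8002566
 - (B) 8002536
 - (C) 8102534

First: -9359713 + 7661998 = -1697715
Then: -1697715 + 9700251 = 8002536
B) 8002536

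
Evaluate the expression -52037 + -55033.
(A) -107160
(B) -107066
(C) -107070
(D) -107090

-52037 + -55033 = -107070
C) -107070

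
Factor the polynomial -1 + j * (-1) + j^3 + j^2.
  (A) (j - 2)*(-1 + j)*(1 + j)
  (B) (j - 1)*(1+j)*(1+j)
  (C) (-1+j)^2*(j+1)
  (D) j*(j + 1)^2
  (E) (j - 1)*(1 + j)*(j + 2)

We need to factor -1 + j * (-1) + j^3 + j^2.
The factored form is (j - 1)*(1+j)*(1+j).
B) (j - 1)*(1+j)*(1+j)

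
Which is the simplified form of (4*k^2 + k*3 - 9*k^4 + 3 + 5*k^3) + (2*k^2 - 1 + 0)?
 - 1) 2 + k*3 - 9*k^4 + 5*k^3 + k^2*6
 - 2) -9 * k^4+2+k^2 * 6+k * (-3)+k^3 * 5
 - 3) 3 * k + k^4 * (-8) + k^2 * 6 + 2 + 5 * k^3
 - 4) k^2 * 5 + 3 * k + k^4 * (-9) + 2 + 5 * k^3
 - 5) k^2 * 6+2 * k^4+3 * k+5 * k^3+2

Adding the polynomials and combining like terms:
(4*k^2 + k*3 - 9*k^4 + 3 + 5*k^3) + (2*k^2 - 1 + 0)
= 2 + k*3 - 9*k^4 + 5*k^3 + k^2*6
1) 2 + k*3 - 9*k^4 + 5*k^3 + k^2*6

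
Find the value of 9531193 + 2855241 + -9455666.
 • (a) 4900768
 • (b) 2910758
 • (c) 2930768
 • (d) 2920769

First: 9531193 + 2855241 = 12386434
Then: 12386434 + -9455666 = 2930768
c) 2930768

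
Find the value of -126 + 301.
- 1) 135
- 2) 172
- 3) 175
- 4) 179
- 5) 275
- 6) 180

-126 + 301 = 175
3) 175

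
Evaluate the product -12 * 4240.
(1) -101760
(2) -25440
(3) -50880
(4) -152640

-12 * 4240 = -50880
3) -50880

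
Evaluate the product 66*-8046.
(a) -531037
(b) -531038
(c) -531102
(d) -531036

66 * -8046 = -531036
d) -531036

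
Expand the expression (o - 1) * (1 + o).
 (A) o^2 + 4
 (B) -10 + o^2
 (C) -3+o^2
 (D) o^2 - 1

Expanding (o - 1) * (1 + o):
= o^2 - 1
D) o^2 - 1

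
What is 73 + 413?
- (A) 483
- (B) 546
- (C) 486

73 + 413 = 486
C) 486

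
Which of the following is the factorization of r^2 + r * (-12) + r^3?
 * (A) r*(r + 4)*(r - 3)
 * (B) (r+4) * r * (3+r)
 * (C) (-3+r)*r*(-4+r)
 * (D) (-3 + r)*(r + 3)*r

We need to factor r^2 + r * (-12) + r^3.
The factored form is r*(r + 4)*(r - 3).
A) r*(r + 4)*(r - 3)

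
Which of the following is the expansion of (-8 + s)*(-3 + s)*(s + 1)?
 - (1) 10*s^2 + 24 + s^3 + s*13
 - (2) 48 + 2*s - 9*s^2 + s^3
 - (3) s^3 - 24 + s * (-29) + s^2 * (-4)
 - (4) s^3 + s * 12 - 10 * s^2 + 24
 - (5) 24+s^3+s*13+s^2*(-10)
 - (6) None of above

Expanding (-8 + s)*(-3 + s)*(s + 1):
= 24+s^3+s*13+s^2*(-10)
5) 24+s^3+s*13+s^2*(-10)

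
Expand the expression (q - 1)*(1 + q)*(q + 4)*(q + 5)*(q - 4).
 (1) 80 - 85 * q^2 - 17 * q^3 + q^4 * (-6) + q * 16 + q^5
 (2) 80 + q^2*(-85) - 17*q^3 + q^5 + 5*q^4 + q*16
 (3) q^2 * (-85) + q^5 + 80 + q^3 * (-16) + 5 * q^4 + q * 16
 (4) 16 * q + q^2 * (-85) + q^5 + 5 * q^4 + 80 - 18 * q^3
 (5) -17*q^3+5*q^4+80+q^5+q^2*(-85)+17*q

Expanding (q - 1)*(1 + q)*(q + 4)*(q + 5)*(q - 4):
= 80 + q^2*(-85) - 17*q^3 + q^5 + 5*q^4 + q*16
2) 80 + q^2*(-85) - 17*q^3 + q^5 + 5*q^4 + q*16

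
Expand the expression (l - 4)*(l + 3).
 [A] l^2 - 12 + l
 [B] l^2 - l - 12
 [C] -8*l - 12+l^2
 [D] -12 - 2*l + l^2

Expanding (l - 4)*(l + 3):
= l^2 - l - 12
B) l^2 - l - 12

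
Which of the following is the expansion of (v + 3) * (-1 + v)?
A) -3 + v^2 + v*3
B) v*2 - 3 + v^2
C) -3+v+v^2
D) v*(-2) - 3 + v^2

Expanding (v + 3) * (-1 + v):
= v*2 - 3 + v^2
B) v*2 - 3 + v^2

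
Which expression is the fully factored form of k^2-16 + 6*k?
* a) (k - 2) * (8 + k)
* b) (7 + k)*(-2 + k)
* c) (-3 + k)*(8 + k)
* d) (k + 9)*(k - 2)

We need to factor k^2-16 + 6*k.
The factored form is (k - 2) * (8 + k).
a) (k - 2) * (8 + k)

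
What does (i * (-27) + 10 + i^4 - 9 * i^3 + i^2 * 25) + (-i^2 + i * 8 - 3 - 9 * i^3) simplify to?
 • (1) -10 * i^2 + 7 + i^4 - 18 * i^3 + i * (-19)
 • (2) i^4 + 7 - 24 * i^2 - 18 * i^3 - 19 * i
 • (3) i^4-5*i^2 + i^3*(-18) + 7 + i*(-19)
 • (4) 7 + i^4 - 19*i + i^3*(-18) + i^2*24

Adding the polynomials and combining like terms:
(i*(-27) + 10 + i^4 - 9*i^3 + i^2*25) + (-i^2 + i*8 - 3 - 9*i^3)
= 7 + i^4 - 19*i + i^3*(-18) + i^2*24
4) 7 + i^4 - 19*i + i^3*(-18) + i^2*24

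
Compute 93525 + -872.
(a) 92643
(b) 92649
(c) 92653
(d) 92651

93525 + -872 = 92653
c) 92653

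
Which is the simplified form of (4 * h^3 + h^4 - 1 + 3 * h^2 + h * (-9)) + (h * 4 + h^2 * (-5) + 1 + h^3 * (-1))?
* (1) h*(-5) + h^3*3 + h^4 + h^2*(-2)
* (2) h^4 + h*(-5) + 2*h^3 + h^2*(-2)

Adding the polynomials and combining like terms:
(4*h^3 + h^4 - 1 + 3*h^2 + h*(-9)) + (h*4 + h^2*(-5) + 1 + h^3*(-1))
= h*(-5) + h^3*3 + h^4 + h^2*(-2)
1) h*(-5) + h^3*3 + h^4 + h^2*(-2)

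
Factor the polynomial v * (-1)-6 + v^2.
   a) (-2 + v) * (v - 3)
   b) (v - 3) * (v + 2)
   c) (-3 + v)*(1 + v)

We need to factor v * (-1)-6 + v^2.
The factored form is (v - 3) * (v + 2).
b) (v - 3) * (v + 2)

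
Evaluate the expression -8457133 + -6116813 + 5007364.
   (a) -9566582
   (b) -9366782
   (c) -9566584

First: -8457133 + -6116813 = -14573946
Then: -14573946 + 5007364 = -9566582
a) -9566582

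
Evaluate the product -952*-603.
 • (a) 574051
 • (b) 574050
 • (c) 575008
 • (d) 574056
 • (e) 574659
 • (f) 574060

-952 * -603 = 574056
d) 574056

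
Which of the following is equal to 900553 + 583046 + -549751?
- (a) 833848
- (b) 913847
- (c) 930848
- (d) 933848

First: 900553 + 583046 = 1483599
Then: 1483599 + -549751 = 933848
d) 933848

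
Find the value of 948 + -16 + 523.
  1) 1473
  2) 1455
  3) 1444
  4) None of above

First: 948 + -16 = 932
Then: 932 + 523 = 1455
2) 1455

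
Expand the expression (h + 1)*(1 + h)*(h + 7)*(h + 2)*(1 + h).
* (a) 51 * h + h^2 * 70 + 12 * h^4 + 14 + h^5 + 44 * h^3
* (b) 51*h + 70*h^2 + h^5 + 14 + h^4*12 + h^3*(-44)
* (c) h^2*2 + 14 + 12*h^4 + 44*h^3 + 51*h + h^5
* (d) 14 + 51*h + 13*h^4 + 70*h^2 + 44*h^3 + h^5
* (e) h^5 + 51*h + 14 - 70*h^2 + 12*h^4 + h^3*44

Expanding (h + 1)*(1 + h)*(h + 7)*(h + 2)*(1 + h):
= 51 * h + h^2 * 70 + 12 * h^4 + 14 + h^5 + 44 * h^3
a) 51 * h + h^2 * 70 + 12 * h^4 + 14 + h^5 + 44 * h^3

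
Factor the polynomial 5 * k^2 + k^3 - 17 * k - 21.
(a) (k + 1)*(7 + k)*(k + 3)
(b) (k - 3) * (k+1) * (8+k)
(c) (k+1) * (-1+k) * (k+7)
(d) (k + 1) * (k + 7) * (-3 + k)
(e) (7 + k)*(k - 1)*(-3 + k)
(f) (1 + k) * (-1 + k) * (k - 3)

We need to factor 5 * k^2 + k^3 - 17 * k - 21.
The factored form is (k + 1) * (k + 7) * (-3 + k).
d) (k + 1) * (k + 7) * (-3 + k)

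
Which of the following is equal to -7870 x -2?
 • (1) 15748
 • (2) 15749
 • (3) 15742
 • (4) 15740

-7870 * -2 = 15740
4) 15740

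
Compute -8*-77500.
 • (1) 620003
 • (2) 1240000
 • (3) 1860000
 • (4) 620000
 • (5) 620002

-8 * -77500 = 620000
4) 620000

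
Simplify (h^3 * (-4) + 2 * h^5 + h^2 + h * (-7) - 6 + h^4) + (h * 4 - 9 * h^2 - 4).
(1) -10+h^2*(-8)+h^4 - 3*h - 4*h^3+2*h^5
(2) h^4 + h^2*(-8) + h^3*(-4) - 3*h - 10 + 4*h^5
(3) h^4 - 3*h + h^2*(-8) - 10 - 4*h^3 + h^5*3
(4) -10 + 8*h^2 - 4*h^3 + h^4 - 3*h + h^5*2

Adding the polynomials and combining like terms:
(h^3*(-4) + 2*h^5 + h^2 + h*(-7) - 6 + h^4) + (h*4 - 9*h^2 - 4)
= -10+h^2*(-8)+h^4 - 3*h - 4*h^3+2*h^5
1) -10+h^2*(-8)+h^4 - 3*h - 4*h^3+2*h^5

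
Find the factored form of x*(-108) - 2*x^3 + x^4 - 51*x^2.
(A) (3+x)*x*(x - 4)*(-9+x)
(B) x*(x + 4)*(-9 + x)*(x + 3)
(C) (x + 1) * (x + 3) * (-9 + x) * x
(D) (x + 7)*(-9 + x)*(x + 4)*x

We need to factor x*(-108) - 2*x^3 + x^4 - 51*x^2.
The factored form is x*(x + 4)*(-9 + x)*(x + 3).
B) x*(x + 4)*(-9 + x)*(x + 3)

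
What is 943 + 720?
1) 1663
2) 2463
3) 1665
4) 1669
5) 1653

943 + 720 = 1663
1) 1663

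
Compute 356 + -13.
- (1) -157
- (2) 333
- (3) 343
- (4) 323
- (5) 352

356 + -13 = 343
3) 343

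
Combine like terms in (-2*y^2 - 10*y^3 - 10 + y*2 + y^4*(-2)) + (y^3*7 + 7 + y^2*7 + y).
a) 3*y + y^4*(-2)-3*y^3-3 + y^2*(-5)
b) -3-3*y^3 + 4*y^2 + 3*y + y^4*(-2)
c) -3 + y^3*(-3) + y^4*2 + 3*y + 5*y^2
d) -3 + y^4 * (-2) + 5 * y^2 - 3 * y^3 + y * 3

Adding the polynomials and combining like terms:
(-2*y^2 - 10*y^3 - 10 + y*2 + y^4*(-2)) + (y^3*7 + 7 + y^2*7 + y)
= -3 + y^4 * (-2) + 5 * y^2 - 3 * y^3 + y * 3
d) -3 + y^4 * (-2) + 5 * y^2 - 3 * y^3 + y * 3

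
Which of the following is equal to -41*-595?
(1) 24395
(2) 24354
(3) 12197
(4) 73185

-41 * -595 = 24395
1) 24395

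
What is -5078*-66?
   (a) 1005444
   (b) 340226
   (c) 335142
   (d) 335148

-5078 * -66 = 335148
d) 335148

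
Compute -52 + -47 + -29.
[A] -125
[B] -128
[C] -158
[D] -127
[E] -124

First: -52 + -47 = -99
Then: -99 + -29 = -128
B) -128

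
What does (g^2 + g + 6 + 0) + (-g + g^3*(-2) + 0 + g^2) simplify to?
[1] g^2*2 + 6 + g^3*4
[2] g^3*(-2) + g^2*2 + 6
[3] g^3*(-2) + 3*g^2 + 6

Adding the polynomials and combining like terms:
(g^2 + g + 6 + 0) + (-g + g^3*(-2) + 0 + g^2)
= g^3*(-2) + g^2*2 + 6
2) g^3*(-2) + g^2*2 + 6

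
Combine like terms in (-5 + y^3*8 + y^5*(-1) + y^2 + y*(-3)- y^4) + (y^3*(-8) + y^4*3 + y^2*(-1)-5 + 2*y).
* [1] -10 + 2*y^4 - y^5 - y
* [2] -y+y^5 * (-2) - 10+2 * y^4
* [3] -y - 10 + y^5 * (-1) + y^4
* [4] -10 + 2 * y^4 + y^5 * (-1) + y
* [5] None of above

Adding the polynomials and combining like terms:
(-5 + y^3*8 + y^5*(-1) + y^2 + y*(-3) - y^4) + (y^3*(-8) + y^4*3 + y^2*(-1) - 5 + 2*y)
= -10 + 2*y^4 - y^5 - y
1) -10 + 2*y^4 - y^5 - y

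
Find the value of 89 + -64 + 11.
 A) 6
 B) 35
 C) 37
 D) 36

First: 89 + -64 = 25
Then: 25 + 11 = 36
D) 36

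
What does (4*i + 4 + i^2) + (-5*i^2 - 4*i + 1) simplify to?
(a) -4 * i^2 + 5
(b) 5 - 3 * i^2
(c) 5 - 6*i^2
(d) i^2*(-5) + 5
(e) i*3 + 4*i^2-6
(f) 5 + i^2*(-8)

Adding the polynomials and combining like terms:
(4*i + 4 + i^2) + (-5*i^2 - 4*i + 1)
= -4 * i^2 + 5
a) -4 * i^2 + 5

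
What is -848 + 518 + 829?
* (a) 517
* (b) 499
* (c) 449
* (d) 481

First: -848 + 518 = -330
Then: -330 + 829 = 499
b) 499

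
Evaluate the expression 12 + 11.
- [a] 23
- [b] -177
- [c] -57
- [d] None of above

12 + 11 = 23
a) 23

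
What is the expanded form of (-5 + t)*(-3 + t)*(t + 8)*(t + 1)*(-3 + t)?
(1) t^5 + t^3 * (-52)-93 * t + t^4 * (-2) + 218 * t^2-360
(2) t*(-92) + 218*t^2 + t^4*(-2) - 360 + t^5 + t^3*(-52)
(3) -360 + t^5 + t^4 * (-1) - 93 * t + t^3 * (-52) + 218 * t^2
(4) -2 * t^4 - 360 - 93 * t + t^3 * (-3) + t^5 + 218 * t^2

Expanding (-5 + t)*(-3 + t)*(t + 8)*(t + 1)*(-3 + t):
= t^5 + t^3 * (-52)-93 * t + t^4 * (-2) + 218 * t^2-360
1) t^5 + t^3 * (-52)-93 * t + t^4 * (-2) + 218 * t^2-360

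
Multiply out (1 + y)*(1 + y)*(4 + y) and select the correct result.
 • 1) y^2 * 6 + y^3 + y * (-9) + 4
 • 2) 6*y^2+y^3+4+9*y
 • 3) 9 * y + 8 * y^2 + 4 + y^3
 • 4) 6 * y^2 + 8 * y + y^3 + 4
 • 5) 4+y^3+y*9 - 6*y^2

Expanding (1 + y)*(1 + y)*(4 + y):
= 6*y^2+y^3+4+9*y
2) 6*y^2+y^3+4+9*y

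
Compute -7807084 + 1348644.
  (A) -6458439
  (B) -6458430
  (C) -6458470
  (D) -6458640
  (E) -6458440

-7807084 + 1348644 = -6458440
E) -6458440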